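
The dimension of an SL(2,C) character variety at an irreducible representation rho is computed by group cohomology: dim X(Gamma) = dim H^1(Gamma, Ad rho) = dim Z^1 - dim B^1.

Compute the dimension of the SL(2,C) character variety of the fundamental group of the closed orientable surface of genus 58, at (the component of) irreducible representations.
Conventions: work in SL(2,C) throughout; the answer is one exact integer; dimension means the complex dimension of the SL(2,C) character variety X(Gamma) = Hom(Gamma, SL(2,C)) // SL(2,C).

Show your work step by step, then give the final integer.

342

The genus-58 surface group: 2g = 116 generators, one relator prod [a_i, b_i].
A cocycle assigns one sl_2 vector per generator subject to the relator condition d_2(z) = 0: dim of the unconstrained space is 3*2g = 348.
At an irreducible rho, H^2 = coker(d_2) vanishes (Poincare duality: H^2 is dual to H^0 = invariants = 0), so d_2 is surjective onto sl_2 and dim Z^1 = 348 - 3 = 345.
dim B^1 = 3 (coboundaries, injective at irreducible rho).
Hence dim X = 345 - 3 = 342.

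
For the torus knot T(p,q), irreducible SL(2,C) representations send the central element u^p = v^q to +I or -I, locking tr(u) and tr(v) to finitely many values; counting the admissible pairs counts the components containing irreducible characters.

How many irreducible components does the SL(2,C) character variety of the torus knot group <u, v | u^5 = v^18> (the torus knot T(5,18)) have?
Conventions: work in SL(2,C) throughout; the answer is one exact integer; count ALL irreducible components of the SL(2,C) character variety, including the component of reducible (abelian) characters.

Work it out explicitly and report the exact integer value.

For T(5,18): irreducibility forces the central element u^5 = v^18 to one of +I, -I.
So on each irreducible component the traces are pinned: tr(u) = 2*cos(pi*alpha/5) with 1 <= alpha <= 4, tr(v) = 2*cos(pi*beta/18) with 1 <= beta <= 17.
The two central values (-1)^alpha I and (-1)^beta I must be the same matrix, so alpha and beta share a parity.
Enumerate parity-matched pairs: 2*9 odd-odd plus 2*8 even-even gives 34.
That is 34 components of irreducible characters, and with the reducible (abelian) component the total is 35.

35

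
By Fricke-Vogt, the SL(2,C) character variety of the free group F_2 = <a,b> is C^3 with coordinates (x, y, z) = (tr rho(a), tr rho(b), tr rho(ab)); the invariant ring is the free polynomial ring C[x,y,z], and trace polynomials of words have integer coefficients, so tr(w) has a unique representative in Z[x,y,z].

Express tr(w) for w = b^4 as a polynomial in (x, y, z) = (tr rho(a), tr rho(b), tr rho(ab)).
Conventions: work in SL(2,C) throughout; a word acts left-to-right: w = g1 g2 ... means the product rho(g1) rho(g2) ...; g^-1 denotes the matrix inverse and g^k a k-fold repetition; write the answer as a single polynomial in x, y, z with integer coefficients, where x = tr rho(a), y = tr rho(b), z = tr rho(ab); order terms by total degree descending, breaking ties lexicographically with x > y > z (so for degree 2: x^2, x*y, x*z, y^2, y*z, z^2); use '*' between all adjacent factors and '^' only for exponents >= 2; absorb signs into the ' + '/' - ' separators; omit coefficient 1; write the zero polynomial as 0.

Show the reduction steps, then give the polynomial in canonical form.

next, tr(b^2) = tr(b) * tr(b) - tr(1) = y^2 - 2
tr(b^3) = tr(b) * tr(b^2) - tr(b) = y^3 - 3*y
next, tr(b^4) = tr(b) * tr(b^3) - tr(b^2) = y^4 - 4*y^2 + 2

y^4 - 4*y^2 + 2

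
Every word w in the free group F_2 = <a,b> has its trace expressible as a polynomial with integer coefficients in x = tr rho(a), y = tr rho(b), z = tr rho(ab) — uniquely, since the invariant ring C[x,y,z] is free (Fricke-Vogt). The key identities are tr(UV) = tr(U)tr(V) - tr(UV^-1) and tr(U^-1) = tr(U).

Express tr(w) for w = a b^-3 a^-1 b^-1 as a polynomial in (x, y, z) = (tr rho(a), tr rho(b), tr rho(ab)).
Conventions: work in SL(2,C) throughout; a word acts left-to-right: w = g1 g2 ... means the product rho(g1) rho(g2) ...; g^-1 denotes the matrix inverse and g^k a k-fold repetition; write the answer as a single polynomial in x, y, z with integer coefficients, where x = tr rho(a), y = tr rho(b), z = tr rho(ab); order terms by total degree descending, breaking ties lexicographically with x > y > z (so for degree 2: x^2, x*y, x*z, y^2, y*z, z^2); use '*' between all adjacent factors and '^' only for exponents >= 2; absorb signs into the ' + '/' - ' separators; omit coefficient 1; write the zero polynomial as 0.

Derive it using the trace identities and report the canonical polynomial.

x*y^3*z - x^2*y^2 - y^2*z^2 - x*y*z + x^2 + y^2 + z^2 - 2

tr(b^-1) = tr(b) = y
reduce: tr(b^-2) = tr(b^-1) tr(b) - tr(1)   [inverse elimination on b] = y^2 - 2
so tr(a b^-1) = tr(a) tr(b) - tr(a b)   [inverse elimination on b] = x*y - z
tr(a b a) = tr(a) tr(b a) - tr(b)   [square of a] = x*z - y
so tr(a b a b) = tr(b a) tr(b a) - tr(1)   [split at a repeated b] = z^2 - 2
reduce: tr(b^-1 a b a) = tr(a b a) tr(b) - tr(a b a b)   [inverse elimination on b] = x*y*z - y^2 - z^2 + 2
tr(b a b^-2 a) = tr(b^-1 a b a) tr(b) - tr(b^-1 a b a b)   [inverse elimination on b] = x*y^2*z - y^3 - y*z^2 - x*z + 3*y
tr(a b^-2 a^-1 b) = tr(b a b^-2) tr(a) - tr(b a b^-2 a)   [inverse elimination on a] = -x*y^2*z + x^2*y + y^3 + y*z^2 - 3*y
tr(b^-1 a^-1 b^-1 a b^-1) = tr(a b^-2 a^-1) tr(b) - tr(a b^-2 a^-1 b)   [inverse elimination on b] = x*y^2*z - x^2*y - y*z^2 + y
tr(b^-1 a b^-1) = tr(a b^-1) tr(b) - tr(a)   [inverse elimination on b] = x*y^2 - y*z - x
reduce: tr(a^2) = tr(a) tr(a) - tr(1)   [square of a] = x^2 - 2
so tr(a b^-1 a) = tr(a^2) tr(b) - tr(a^2 b)   [inverse elimination on b] = x^2*y - x*z - y
tr(b^-1 a b^-1 a) = tr(a b^-1 a) tr(b) - tr(a b^-1 a b)   [inverse elimination on b] = x^2*y^2 - 2*x*y*z + z^2 - 2
tr(b^-1 a^-1 b^-1 a) = tr(b^-1 a b^-1) tr(a) - tr(b^-1 a b^-1 a)   [inverse elimination on a] = x*y*z - x^2 - z^2 + 2
tr(a b^-3 a^-1 b^-1) = tr(b^-1 a^-1 b^-1 a b^-1) tr(b) - tr(b^-1 a^-1 b^-1 a)   [inverse elimination on b] = x*y^3*z - x^2*y^2 - y^2*z^2 - x*y*z + x^2 + y^2 + z^2 - 2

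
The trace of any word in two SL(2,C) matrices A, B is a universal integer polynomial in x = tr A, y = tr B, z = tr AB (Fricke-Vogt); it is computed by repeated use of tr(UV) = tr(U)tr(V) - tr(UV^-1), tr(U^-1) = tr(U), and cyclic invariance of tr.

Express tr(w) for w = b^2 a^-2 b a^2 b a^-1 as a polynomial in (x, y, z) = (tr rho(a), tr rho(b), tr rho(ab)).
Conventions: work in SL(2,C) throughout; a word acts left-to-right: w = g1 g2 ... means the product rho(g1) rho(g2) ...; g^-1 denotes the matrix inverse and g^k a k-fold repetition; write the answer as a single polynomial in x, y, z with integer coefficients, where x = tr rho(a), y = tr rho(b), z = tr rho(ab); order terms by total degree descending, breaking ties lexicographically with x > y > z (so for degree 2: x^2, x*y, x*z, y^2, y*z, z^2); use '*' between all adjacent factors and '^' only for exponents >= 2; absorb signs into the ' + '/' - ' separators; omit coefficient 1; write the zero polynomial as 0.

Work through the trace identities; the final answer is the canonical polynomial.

x^4*y^3*z - x^5*y^2 - x^3*y^4 - 2*x^3*y^2*z^2 + x^2*y^3*z + x^2*y*z^3 + x^5 + 5*x^3*y^2 + x^3*z^2 + x*y^4 - 3*x^2*y*z - y^3*z - 5*x^3 - 4*x*y^2 - x*z^2 + 2*y*z + 5*x

so trace(b a b) = trace(b) trace(a b) - trace(a)  (reduce the b square) = y*z - x
trace(b^3 a) = trace(b) trace(b a b) - trace(b a)  (reduce the b square) = y^2*z - x*y - z
trace(b^2) = trace(b) trace(b) - trace(1)  (reduce the b square) = y^2 - 2
trace(b^3) = trace(b) trace(b^2) - trace(b)  (reduce the b square) = y^3 - 3*y
so trace(b^2 a^2 b) = trace(a) trace(b^3 a) - trace(b^3)  (reduce the a square) = x*y^2*z - x^2*y - y^3 - x*z + 3*y
trace(a^2 b) = trace(a) trace(b a) - trace(b)  (reduce the a square) = x*z - y
so trace(a^2) = trace(a) trace(a) - trace(1)  (reduce the a square) = x^2 - 2
trace(b^2 a^2) = trace(b) trace(a^2 b) - trace(a^2)  (reduce the b square) = x*y*z - x^2 - y^2 + 2
trace(b a^2 b^3) = trace(b) trace(b^2 a^2 b) - trace(b^2 a^2)  (reduce the b square) = x*y^3*z - x^2*y^2 - y^4 - 2*x*y*z + x^2 + 4*y^2 - 2
trace(a b a b) = trace(b a) trace(b a) - trace(1)  (split on b) = z^2 - 2
trace(b^2 a b a) = trace(b) trace(a b a b) - trace(a b a)  (reduce the b square) = y*z^2 - x*z - y
trace(a b a^2 b^2) = trace(a) trace(b^2 a b a) - trace(b^2 a b)  (reduce the a square) = x*y*z^2 - x^2*z - y^2*z + z
so trace(a b a^2 b) = trace(a) trace(b a b a) - trace(b a b)  (reduce the a square) = x*z^2 - y*z - x
trace(b a^2 b^3 a) = trace(b) trace(a b a^2 b^2) - trace(a b a^2 b)  (reduce the b square) = x*y^2*z^2 - x^2*y*z - y^3*z - x*z^2 + 2*y*z + x
so trace(b^2 a^-1 b a^2 b) = trace(b a^2 b^3) trace(a) - trace(b a^2 b^3 a)  (eliminate a^-1) = x^2*y^3*z - x^3*y^2 - x*y^4 - x*y^2*z^2 - x^2*y*z + y^3*z + x^3 + 4*x*y^2 + x*z^2 - 2*y*z - 3*x
trace(a^2 b a) = trace(a) trace(b a^2) - trace(b a)  (reduce the a square) = x^2*z - x*y - z
trace(a^2 b a b^2) = trace(b) trace(a^2 b a b) - trace(a^2 b a)  (reduce the b square) = x*y*z^2 - x^2*z - y^2*z + z
trace(b a^2 b a b^2) = trace(b) trace(a^2 b a b^2) - trace(a^2 b a b)  (reduce the b square) = x*y^2*z^2 - x^2*y*z - y^3*z - x*z^2 + 2*y*z + x
reduce: trace(a b a b a b) = trace(b a) trace(b a b a) - trace(b^-1 a^-1)  (split on b) = z^3 - 3*z
reduce: trace(b a b^2 a b a) = trace(b) trace(a b a b a b) - trace(a b a b a)  (reduce the b square) = y*z^3 - x*z^2 - 2*y*z + x
trace(b a b^2 a b) = trace(b) trace(a b^2 a b) - trace(a b^2 a)  (reduce the b square) = y^2*z^2 - 2*x*y*z + x^2 - 2
so trace(b a^2 b a b^2 a) = trace(a) trace(b a b^2 a b a) - trace(b a b^2 a b)  (reduce the a square) = x*y*z^3 - x^2*z^2 - y^2*z^2 + 2
reduce: trace(b^2 a^-1 b a^2 b a) = trace(b a^2 b a b^2) trace(a) - trace(b a^2 b a b^2 a)  (eliminate a^-1) = x^2*y^2*z^2 - x^3*y*z - x*y^3*z - x*y*z^3 + y^2*z^2 + 2*x*y*z + x^2 - 2
reduce: trace(b a^2 b a^-1 b^2 a^-1) = trace(b^2 a^-1 b a^2 b) trace(a) - trace(b^2 a^-1 b a^2 b a)  (eliminate a^-1) = x^3*y^3*z - x^4*y^2 - x^2*y^4 - 2*x^2*y^2*z^2 + 2*x*y^3*z + x*y*z^3 + x^4 + 4*x^2*y^2 + x^2*z^2 - y^2*z^2 - 4*x*y*z - 4*x^2 + 2
trace(b a^2 b a^-1 b^2) = trace(b^3 a^2 b) trace(a) - trace(b^3 a^2 b a)  (eliminate a^-1) = x^2*y^3*z - x^3*y^2 - x*y^4 - x*y^2*z^2 - x^2*y*z + y^3*z + x^3 + 4*x*y^2 + x*z^2 - 2*y*z - 3*x
trace(b^2 a^-2 b a^2 b a^-1) = trace(b a^2 b a^-1 b^2 a^-1) trace(a) - trace(b a^2 b a^-1 b^2)  (eliminate a^-1) = x^4*y^3*z - x^5*y^2 - x^3*y^4 - 2*x^3*y^2*z^2 + x^2*y^3*z + x^2*y*z^3 + x^5 + 5*x^3*y^2 + x^3*z^2 + x*y^4 - 3*x^2*y*z - y^3*z - 5*x^3 - 4*x*y^2 - x*z^2 + 2*y*z + 5*x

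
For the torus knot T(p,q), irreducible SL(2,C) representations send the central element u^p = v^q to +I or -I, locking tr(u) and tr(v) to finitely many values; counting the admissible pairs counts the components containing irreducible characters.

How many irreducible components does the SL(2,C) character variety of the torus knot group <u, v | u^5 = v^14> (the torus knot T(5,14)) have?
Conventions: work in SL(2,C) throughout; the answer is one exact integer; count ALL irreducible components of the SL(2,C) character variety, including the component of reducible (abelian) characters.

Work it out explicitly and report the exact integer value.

In the torus knot group T(5,14), u^5 = v^14 is central, so an irreducible representation sends it to +I or -I (Schur).
On an irreducible component, tr(u) is locked at 2*cos(pi*alpha/5) for some alpha in 1..4, and tr(v) at 2*cos(pi*beta/14) for some beta in 1..13.
Consistency of u^5 = (-1)^alpha I with v^14 = (-1)^beta I forces alpha = beta (mod 2).
count pairs: odd alpha (2 choices) x odd beta (7), plus even alpha (2) x even beta (6): 2*7 + 2*6 = 26.
Total: 26 irreducible-character components + 1 reducible (abelian) component = 27.

27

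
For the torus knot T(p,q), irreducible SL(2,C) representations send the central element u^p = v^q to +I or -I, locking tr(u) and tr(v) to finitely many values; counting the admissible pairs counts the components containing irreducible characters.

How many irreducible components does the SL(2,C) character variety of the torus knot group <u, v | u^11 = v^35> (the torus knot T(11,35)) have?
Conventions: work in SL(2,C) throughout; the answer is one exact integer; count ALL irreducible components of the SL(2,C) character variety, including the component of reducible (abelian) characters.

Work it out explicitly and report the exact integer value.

171

In the torus knot group T(11,35), u^11 = v^35 is central, so an irreducible representation sends it to +I or -I (Schur).
This locks tr(u) to 2*cos(pi*alpha/11), alpha in 1..10, and tr(v) to 2*cos(pi*beta/35), beta in 1..34, on each component of irreducible characters.
u^11 = (-1)^alpha I and v^35 = (-1)^beta I must agree, so alpha and beta have equal parity.
count pairs: odd alpha (5 choices) x odd beta (17), plus even alpha (5) x even beta (17): 5*17 + 5*17 = 170.
Total: 170 irreducible-character components + 1 reducible (abelian) component = 171.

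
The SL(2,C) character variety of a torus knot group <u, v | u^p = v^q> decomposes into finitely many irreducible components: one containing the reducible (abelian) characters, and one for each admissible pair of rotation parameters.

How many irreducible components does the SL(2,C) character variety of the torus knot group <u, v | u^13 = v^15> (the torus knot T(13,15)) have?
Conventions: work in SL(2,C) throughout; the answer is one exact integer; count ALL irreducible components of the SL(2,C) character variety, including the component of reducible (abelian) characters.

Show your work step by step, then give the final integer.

In the torus knot group T(13,15), u^13 = v^15 is central, so an irreducible representation sends it to +I or -I (Schur).
This locks tr(u) to 2*cos(pi*alpha/13), alpha in 1..12, and tr(v) to 2*cos(pi*beta/15), beta in 1..14, on each component of irreducible characters.
Consistency of u^13 = (-1)^alpha I with v^15 = (-1)^beta I forces alpha = beta (mod 2).
Counting: 6 odd alphas x 7 odd betas + 6 even alphas x 7 even betas = 42 + 42 = 84.
components with irreducible characters: 84; plus the single component of reducible (abelian) characters: total 85.

85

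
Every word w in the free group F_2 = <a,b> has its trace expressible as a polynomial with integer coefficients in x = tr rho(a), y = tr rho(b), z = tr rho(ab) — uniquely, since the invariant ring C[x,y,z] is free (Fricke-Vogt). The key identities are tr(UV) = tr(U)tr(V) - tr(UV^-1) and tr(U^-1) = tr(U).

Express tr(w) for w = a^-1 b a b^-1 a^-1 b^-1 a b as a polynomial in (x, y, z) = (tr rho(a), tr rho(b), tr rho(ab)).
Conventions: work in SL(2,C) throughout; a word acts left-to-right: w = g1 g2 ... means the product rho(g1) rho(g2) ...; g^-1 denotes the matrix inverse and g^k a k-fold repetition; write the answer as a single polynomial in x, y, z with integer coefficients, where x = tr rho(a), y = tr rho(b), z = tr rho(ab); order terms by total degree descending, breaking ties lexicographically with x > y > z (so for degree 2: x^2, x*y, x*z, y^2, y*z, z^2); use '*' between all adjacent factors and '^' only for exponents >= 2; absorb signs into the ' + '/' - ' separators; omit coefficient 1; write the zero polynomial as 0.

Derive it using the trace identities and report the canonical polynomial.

next, trace(b^2 a) = trace(b)*trace(a b) - trace(a) = y*z - x
and trace(b^2) = trace(b)*trace(b) - trace(1) = y^2 - 2
and trace(a b^2 a) = trace(a)*trace(b^2 a) - trace(b^2) = x*y*z - x^2 - y^2 + 2
trace(a b a b) = trace(b a)*trace(b a) - trace(1) = z^2 - 2
next, trace(a b a) = trace(a)*trace(b a) - trace(b) = x*z - y
next, trace(a b^2 a b) = trace(b)*trace(a b a b) - trace(a b a) = y*z^2 - x*z - y
next, trace(b^-1 a b^2 a) = trace(a b^2 a)*trace(b) - trace(a b^2 a b) = x*y^2*z - x^2*y - y^3 - y*z^2 + x*z + 3*y
next, trace(b^-1 a b^2 a b^-1) = trace(b^-1 a b^2 a)*trace(b) - trace(b^-1 a b^2 a b) = x*y^3*z - x^2*y^2 - y^4 - y^2*z^2 + x^2 + 4*y^2 - 2
trace(a^3 b) = trace(a)*trace(a b a) - trace(a b) = x^2*z - x*y - z
trace(a^2) = trace(a)*trace(a) - trace(1) = x^2 - 2
trace(a^3) = trace(a)*trace(a^2) - trace(a) = x^3 - 3*x
next, trace(a b^2 a^2) = trace(b)*trace(a^3 b) - trace(a^3) = x^2*y*z - x^3 - x*y^2 - y*z + 3*x
and trace(a^2 b a b) = trace(a)*trace(b a b a) - trace(b a b) = x*z^2 - y*z - x
trace(a b^2 a^2 b) = trace(b)*trace(a^2 b a b) - trace(a^2 b a) = x*y*z^2 - x^2*z - y^2*z + z
trace(a b^-1 a b^2 a) = trace(a b^2 a^2)*trace(b) - trace(a b^2 a^2 b) = x^2*y^2*z - x^3*y - x*y^3 - x*y*z^2 + x^2*z + 3*x*y - z
trace(b^2 a b) = trace(b)*trace(b a b) - trace(b a) = y^2*z - x*y - z
and trace(a b^2 a b a) = trace(a)*trace(b^2 a b a) - trace(b^2 a b) = x*y*z^2 - x^2*z - y^2*z + z
trace(a b a b a b) = trace(a b a b)*trace(a b) - trace(b a) = z^3 - 3*z
trace(a b^2 a b a b) = trace(b)*trace(a b a b a b) - trace(a b a b a) = y*z^3 - x*z^2 - 2*y*z + x
next, trace(a b^-1 a b^2 a b) = trace(a b^2 a b a)*trace(b) - trace(a b^2 a b a b) = x*y^2*z^2 - x^2*y*z - y^3*z - y*z^3 + x*z^2 + 3*y*z - x
and trace(b^-1 a b^2 a b^-1 a) = trace(a b^-1 a b^2 a)*trace(b) - trace(a b^-1 a b^2 a b) = x^2*y^3*z - x^3*y^2 - x*y^4 - 2*x*y^2*z^2 + 2*x^2*y*z + y^3*z + y*z^3 + 3*x*y^2 - x*z^2 - 4*y*z + x
trace(b a b^-1 a^-1 b^-1 a b) = trace(b^-1 a b^2 a b^-1)*trace(a) - trace(b^-1 a b^2 a b^-1 a) = x*y^2*z^2 - 2*x^2*y*z - y^3*z - y*z^3 + x^3 + x*y^2 + x*z^2 + 4*y*z - 3*x
trace(b a b a b a b a) = trace(b a b a)*trace(b a b a) - trace(1) = z^4 - 4*z^2 + 2
trace(a^-1 b a b a b a b) = trace(b a b a b a b)*trace(a) - trace(b a b a b a b a) = x*y*z^3 - x^2*z^2 - z^4 - 2*x*y*z + x^2 + 4*z^2 - 2
trace(a b a b a b^-1 a^-1 b) = trace(a^-1 b a b a b a)*trace(b) - trace(a^-1 b a b a b a b) = -x*y*z^3 + x^2*z^2 + y^2*z^2 + z^4 + x*y*z - x^2 - y^2 - 4*z^2 + 2
and trace(b a b^-1 a^-1 b^-1 a b a) = trace(a b a b a b^-1 a^-1)*trace(b) - trace(a b a b a b^-1 a^-1 b) = x*y*z^3 - x^2*z^2 - y^2*z^2 - z^4 + x^2 + 4*z^2 - 2
trace(a^-1 b a b^-1 a^-1 b^-1 a b) = trace(b a b^-1 a^-1 b^-1 a b)*trace(a) - trace(b a b^-1 a^-1 b^-1 a b a) = x^2*y^2*z^2 - 2*x^3*y*z - x*y^3*z - 2*x*y*z^3 + x^4 + x^2*y^2 + 2*x^2*z^2 + y^2*z^2 + z^4 + 4*x*y*z - 4*x^2 - 4*z^2 + 2

x^2*y^2*z^2 - 2*x^3*y*z - x*y^3*z - 2*x*y*z^3 + x^4 + x^2*y^2 + 2*x^2*z^2 + y^2*z^2 + z^4 + 4*x*y*z - 4*x^2 - 4*z^2 + 2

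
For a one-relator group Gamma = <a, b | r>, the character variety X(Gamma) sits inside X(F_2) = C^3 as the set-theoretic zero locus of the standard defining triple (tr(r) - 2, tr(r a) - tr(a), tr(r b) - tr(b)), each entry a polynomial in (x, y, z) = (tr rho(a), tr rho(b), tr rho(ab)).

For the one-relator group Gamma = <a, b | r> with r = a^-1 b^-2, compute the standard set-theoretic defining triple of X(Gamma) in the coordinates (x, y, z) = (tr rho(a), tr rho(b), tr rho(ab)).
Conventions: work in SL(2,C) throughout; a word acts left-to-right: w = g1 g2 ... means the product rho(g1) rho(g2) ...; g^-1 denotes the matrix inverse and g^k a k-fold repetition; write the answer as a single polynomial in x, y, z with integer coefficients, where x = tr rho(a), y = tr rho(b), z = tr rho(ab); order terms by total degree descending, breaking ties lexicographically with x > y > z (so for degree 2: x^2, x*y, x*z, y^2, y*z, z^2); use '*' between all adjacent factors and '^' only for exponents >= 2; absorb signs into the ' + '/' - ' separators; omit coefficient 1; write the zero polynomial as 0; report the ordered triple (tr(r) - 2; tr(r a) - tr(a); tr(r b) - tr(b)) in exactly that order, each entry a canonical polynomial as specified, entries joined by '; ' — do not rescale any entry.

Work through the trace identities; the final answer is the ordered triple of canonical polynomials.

y*z - x - 2; y^2 - x - 2; -y + z

tr(b^-1) = tr(b) = y
reduce: tr(b^-1 a) = tr(a) * tr(b) - tr(a b)  (eliminate b^-1) = x*y - z
tr(b^-1 a^-1) = tr(b^-1) * tr(a) - tr(b^-1 a)  (eliminate a^-1) = z
tr(a^-1 b^-2) = tr(b^-1 a^-1) * tr(b) - tr(b^-1 a^-1 b)  (eliminate b^-1) = y*z - x
tr(b^-2) = tr(b^-1) * tr(b) - tr(1) = y^2 - 2
assemble the triple (tr(r) - 2; tr(r a) - x; tr(r b) - y)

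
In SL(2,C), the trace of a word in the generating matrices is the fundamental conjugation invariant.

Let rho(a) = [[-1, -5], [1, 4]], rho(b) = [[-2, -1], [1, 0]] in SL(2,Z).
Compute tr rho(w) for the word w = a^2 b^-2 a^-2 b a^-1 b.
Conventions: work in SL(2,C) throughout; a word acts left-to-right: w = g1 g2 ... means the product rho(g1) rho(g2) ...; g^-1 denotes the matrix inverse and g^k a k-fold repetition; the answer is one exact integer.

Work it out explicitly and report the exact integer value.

rho(a) = [[-1, -5], [1, 4]]
... * rho(a) = [[-1, -5], [1, 4]]  ->  [[-4, -15], [3, 11]]
... * rho(b^-1) = [[0, 1], [-1, -2]]  ->  [[15, 26], [-11, -19]]
... * rho(b^-1) = [[0, 1], [-1, -2]]  ->  [[-26, -37], [19, 27]]
... * rho(a^-1) = [[4, 5], [-1, -1]]  ->  [[-67, -93], [49, 68]]
... * rho(a^-1) = [[4, 5], [-1, -1]]  ->  [[-175, -242], [128, 177]]
... * rho(b) = [[-2, -1], [1, 0]]  ->  [[108, 175], [-79, -128]]
... * rho(a^-1) = [[4, 5], [-1, -1]]  ->  [[257, 365], [-188, -267]]
... * rho(b) = [[-2, -1], [1, 0]]  ->  [[-149, -257], [109, 188]]
tr = -149 + 188 = 39

39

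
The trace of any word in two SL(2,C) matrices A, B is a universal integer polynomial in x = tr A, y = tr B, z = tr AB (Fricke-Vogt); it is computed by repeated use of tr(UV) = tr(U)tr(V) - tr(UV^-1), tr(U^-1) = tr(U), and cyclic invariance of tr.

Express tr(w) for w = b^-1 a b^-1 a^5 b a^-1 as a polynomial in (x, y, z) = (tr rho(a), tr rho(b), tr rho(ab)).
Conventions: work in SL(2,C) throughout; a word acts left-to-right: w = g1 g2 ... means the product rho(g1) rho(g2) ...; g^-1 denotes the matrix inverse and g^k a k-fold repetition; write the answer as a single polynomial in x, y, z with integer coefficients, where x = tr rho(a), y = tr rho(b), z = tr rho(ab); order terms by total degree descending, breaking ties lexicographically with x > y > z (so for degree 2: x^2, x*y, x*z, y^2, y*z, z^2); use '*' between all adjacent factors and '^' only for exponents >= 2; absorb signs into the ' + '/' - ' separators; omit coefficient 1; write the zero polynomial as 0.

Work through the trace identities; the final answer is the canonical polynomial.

-x^6*y^2*z + x^7*y + x^5*y^3 + 2*x^5*y*z^2 - x^6*z + 2*x^4*y^2*z - x^4*z^3 - 6*x^5*y - 3*x^3*y^3 - 6*x^3*y*z^2 + 6*x^4*z + 2*x^2*y^2*z + 3*x^2*z^3 + 9*x^3*y + x*y^3 + 2*x*y*z^2 - 10*x^2*z - y^2*z - z^3 - x*y + 3*z

tr(a^2) = tr(a) tr(a) - tr(1)  (reduce the a square) = x^2 - 2
apply: tr(a^3) = tr(a) tr(a^2) - tr(a)  (reduce the a square) = x^3 - 3*x
tr(a^4) = tr(a) tr(a^3) - tr(a^2)  (reduce the a square) = x^4 - 4*x^2 + 2
apply: tr(a^5) = tr(a) tr(a^4) - tr(a^3)  (reduce the a square) = x^5 - 5*x^3 + 5*x
apply: tr(a^6) = tr(a) tr(a^5) - tr(a^4)  (reduce the a square) = x^6 - 6*x^4 + 9*x^2 - 2
tr(b a^2) = tr(a) tr(b a) - tr(b)  (reduce the a square) = x*z - y
apply: tr(a b a^2) = tr(a) tr(b a^2) - tr(b a)  (reduce the a square) = x^2*z - x*y - z
apply: tr(b a^4) = tr(a) tr(a b a^2) - tr(a b a)  (reduce the a square) = x^3*z - x^2*y - 2*x*z + y
tr(a^2 b a^3) = tr(a) tr(b a^4) - tr(b a^3)  (reduce the a square) = x^4*z - x^3*y - 3*x^2*z + 2*x*y + z
apply: tr(a^6 b) = tr(a) tr(a^2 b a^3) - tr(a^2 b a^2)  (reduce the a square) = x^5*z - x^4*y - 4*x^3*z + 3*x^2*y + 3*x*z - y
tr(a b^-1 a^5) = tr(a^6) tr(b) - tr(a^6 b)  (eliminate b^-1) = x^6*y - x^5*z - 5*x^4*y + 4*x^3*z + 6*x^2*y - 3*x*z - y
tr(a^5 b a^2) = tr(a) tr(a^4 b a^2) - tr(a^4 b a)  (reduce the a square) = x^6*z - x^5*y - 5*x^4*z + 4*x^3*y + 6*x^2*z - 3*x*y - z
tr(b a b a) = tr(a b) tr(a b) - tr(1)  (split on a) = z^2 - 2
tr(b a b) = tr(b) tr(a b) - tr(a)  (reduce the b square) = y*z - x
tr(a b a b a) = tr(a) tr(b a b a) - tr(b a b)  (reduce the a square) = x*z^2 - y*z - x
use: tr(a b a b a^2) = tr(a) tr(a b a b a) - tr(a b a b)  (reduce the a square) = x^2*z^2 - x*y*z - x^2 - z^2 + 2
tr(a^3 b a b a) = tr(a) tr(a b a b a^2) - tr(a b a b a)  (reduce the a square) = x^3*z^2 - x^2*y*z - x^3 - 2*x*z^2 + y*z + 3*x
apply: tr(b a^5 b a) = tr(a) tr(a^3 b a b a) - tr(a^3 b a b)  (reduce the a square) = x^4*z^2 - x^3*y*z - x^4 - 3*x^2*z^2 + 2*x*y*z + 4*x^2 + z^2 - 2
use: tr(b^2) = tr(b) tr(b) - tr(1)  (reduce the b square) = y^2 - 2
tr(b^2 a^2) = tr(a) tr(b^2 a) - tr(b^2)  (reduce the a square) = x*y*z - x^2 - y^2 + 2
apply: tr(a^2 b^2 a) = tr(a) tr(b^2 a^2) - tr(b^2 a)  (reduce the a square) = x^2*y*z - x^3 - x*y^2 - y*z + 3*x
use: tr(b^2 a^4) = tr(a) tr(a^2 b^2 a) - tr(a^2 b^2)  (reduce the a square) = x^3*y*z - x^4 - x^2*y^2 - 2*x*y*z + 4*x^2 + y^2 - 2
tr(b a^5 b) = tr(a) tr(b^2 a^4) - tr(b^2 a^3)  (reduce the a square) = x^4*y*z - x^5 - x^3*y^2 - 3*x^2*y*z + 5*x^3 + 2*x*y^2 + y*z - 5*x
apply: tr(a^5 b a^2 b) = tr(a) tr(b a^5 b a) - tr(b a^5 b)  (reduce the a square) = x^5*z^2 - 2*x^4*y*z + x^3*y^2 - 3*x^3*z^2 + 5*x^2*y*z - x^3 - 2*x*y^2 + x*z^2 - y*z + 3*x
use: tr(a b^-1 a^5 b a) = tr(a^5 b a^2) tr(b) - tr(a^5 b a^2 b)  (eliminate b^-1) = x^6*y*z - x^5*y^2 - x^5*z^2 - 3*x^4*y*z + 3*x^3*y^2 + 3*x^3*z^2 + x^2*y*z + x^3 - x*y^2 - x*z^2 - 3*x
use: tr(a^5 b a b a) = tr(a) tr(b a b a^5) - tr(b a b a^4)  (reduce the a square) = x^5*z^2 - x^4*y*z - x^5 - 4*x^3*z^2 + 3*x^2*y*z + 5*x^3 + 3*x*z^2 - y*z - 5*x
tr(b a b a b a) = tr(b a) tr(b a b a) - tr(b^-1 a^-1)  (split on b) = z^3 - 3*z
tr(b a b a b) = tr(b) tr(a b a b) - tr(a b a)  (reduce the b square) = y*z^2 - x*z - y
tr(a b a b a b a) = tr(a) tr(b a b a b a) - tr(b a b a b)  (reduce the a square) = x*z^3 - y*z^2 - 2*x*z + y
apply: tr(a^2 b a b a b a) = tr(a) tr(a b a b a b a) - tr(a b a b a b)  (reduce the a square) = x^2*z^3 - x*y*z^2 - 2*x^2*z - z^3 + x*y + 3*z
use: tr(a^2 b a b a b a^2) = tr(a) tr(a^2 b a b a b a) - tr(a^2 b a b a b)  (reduce the a square) = x^3*z^3 - x^2*y*z^2 - 2*x^3*z - 2*x*z^3 + x^2*y + y*z^2 + 5*x*z - y
apply: tr(a^5 b a b a b) = tr(a) tr(a^2 b a b a b a^2) - tr(a^2 b a b a b a)  (reduce the a square) = x^4*z^3 - x^3*y*z^2 - 2*x^4*z - 3*x^2*z^3 + x^3*y + 2*x*y*z^2 + 7*x^2*z + z^3 - 2*x*y - 3*z
tr(a b^-1 a^5 b a b) = tr(a^5 b a b a) tr(b) - tr(a^5 b a b a b)  (eliminate b^-1) = x^5*y*z^2 - x^4*y^2*z - x^4*z^3 - x^5*y - 3*x^3*y*z^2 + 2*x^4*z + 3*x^2*y^2*z + 3*x^2*z^3 + 4*x^3*y + x*y*z^2 - 7*x^2*z - y^2*z - z^3 - 3*x*y + 3*z
tr(b^-1 a b^-1 a^5 b a) = tr(a b^-1 a^5 b a) tr(b) - tr(a b^-1 a^5 b a b)  (eliminate b^-1) = x^6*y^2*z - x^5*y^3 - 2*x^5*y*z^2 - 2*x^4*y^2*z + x^4*z^3 + x^5*y + 3*x^3*y^3 + 6*x^3*y*z^2 - 2*x^4*z - 2*x^2*y^2*z - 3*x^2*z^3 - 3*x^3*y - x*y^3 - 2*x*y*z^2 + 7*x^2*z + y^2*z + z^3 - 3*z
use: tr(b^-1 a b^-1 a^5 b a^-1) = tr(b^-1 a b^-1 a^5 b) tr(a) - tr(b^-1 a b^-1 a^5 b a)  (eliminate a^-1) = -x^6*y^2*z + x^7*y + x^5*y^3 + 2*x^5*y*z^2 - x^6*z + 2*x^4*y^2*z - x^4*z^3 - 6*x^5*y - 3*x^3*y^3 - 6*x^3*y*z^2 + 6*x^4*z + 2*x^2*y^2*z + 3*x^2*z^3 + 9*x^3*y + x*y^3 + 2*x*y*z^2 - 10*x^2*z - y^2*z - z^3 - x*y + 3*z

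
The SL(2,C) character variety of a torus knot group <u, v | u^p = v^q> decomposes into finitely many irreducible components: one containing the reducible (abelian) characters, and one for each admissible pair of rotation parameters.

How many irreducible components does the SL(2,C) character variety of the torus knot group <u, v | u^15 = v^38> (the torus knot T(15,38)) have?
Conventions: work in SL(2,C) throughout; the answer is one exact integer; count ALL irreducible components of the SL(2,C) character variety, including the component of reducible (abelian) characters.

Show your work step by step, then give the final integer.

260

For T(15,38): irreducibility forces the central element u^15 = v^38 to one of +I, -I.
On an irreducible component, tr(u) is locked at 2*cos(pi*alpha/15) for some alpha in 1..14, and tr(v) at 2*cos(pi*beta/38) for some beta in 1..37.
u^15 = (-1)^alpha I and v^38 = (-1)^beta I must agree, so alpha and beta have equal parity.
Counting: 7 odd alphas x 19 odd betas + 7 even alphas x 18 even betas = 133 + 126 = 259.
components with irreducible characters: 259; plus the single component of reducible (abelian) characters: total 260.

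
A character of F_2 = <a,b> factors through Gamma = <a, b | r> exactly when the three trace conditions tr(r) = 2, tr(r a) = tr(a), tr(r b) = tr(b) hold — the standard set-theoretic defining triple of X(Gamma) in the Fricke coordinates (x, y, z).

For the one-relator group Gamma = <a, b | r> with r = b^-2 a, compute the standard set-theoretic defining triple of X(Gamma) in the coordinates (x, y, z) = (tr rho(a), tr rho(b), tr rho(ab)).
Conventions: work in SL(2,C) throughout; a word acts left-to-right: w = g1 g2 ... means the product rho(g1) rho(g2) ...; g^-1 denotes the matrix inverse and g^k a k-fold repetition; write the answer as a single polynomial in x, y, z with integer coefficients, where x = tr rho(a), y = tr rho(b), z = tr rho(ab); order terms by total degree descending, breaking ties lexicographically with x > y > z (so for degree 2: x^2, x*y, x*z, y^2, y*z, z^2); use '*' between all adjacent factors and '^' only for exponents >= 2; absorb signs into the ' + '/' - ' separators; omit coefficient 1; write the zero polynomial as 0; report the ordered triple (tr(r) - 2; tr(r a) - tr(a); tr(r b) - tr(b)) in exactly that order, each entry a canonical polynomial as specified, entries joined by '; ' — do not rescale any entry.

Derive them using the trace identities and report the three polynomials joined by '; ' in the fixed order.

x*y^2 - y*z - x - 2; x^2*y^2 - x*y*z - x^2 - y^2 - x + 2; x*y - y - z

tr(b^-1 a) = tr(a) * tr(b) - tr(a b) = x*y - z
tr(b^-2 a) = tr(b^-1 a) * tr(b) - tr(b^-1 a b) = x*y^2 - y*z - x
tr(a^2) = tr(a) * tr(a) - tr(1)  (reduce the a square) = x^2 - 2
tr(a^2 b) = tr(a) * tr(b a) - tr(b)  (reduce the a square) = x*z - y
tr(a^2 b^-1) = tr(a^2) * tr(b) - tr(a^2 b)  (eliminate b^-1) = x^2*y - x*z - y
tr(b^-2 a^2) = tr(a^2 b^-1) * tr(b) - tr(a^2)  (eliminate b^-1) = x^2*y^2 - x*y*z - x^2 - y^2 + 2
assemble the triple (tr(r) - 2; tr(r a) - x; tr(r b) - y)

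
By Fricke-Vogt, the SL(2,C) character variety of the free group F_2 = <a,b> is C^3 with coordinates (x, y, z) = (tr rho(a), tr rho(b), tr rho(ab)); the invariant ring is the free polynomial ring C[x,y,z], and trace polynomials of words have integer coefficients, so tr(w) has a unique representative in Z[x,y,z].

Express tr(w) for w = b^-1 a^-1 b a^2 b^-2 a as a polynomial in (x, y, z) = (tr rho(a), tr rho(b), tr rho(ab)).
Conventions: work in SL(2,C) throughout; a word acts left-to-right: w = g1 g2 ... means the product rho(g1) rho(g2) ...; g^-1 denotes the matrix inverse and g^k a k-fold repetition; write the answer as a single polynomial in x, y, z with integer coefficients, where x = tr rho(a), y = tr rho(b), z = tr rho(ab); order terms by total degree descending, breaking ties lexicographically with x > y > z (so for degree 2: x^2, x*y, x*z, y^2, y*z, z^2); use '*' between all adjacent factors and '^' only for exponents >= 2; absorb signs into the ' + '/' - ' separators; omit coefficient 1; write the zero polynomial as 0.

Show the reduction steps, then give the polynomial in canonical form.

trace(a^2) = trace(a) * trace(a) - trace(1)   [square of a] = x^2 - 2
trace(a^2 b) = trace(a) * trace(b a) - trace(b)   [square of a] = x*z - y
trace(a^2 b^-1) = trace(a^2) * trace(b) - trace(a^2 b)   [inverse elimination on b] = x^2*y - x*z - y
trace(a b^2 a) = trace(b) * trace(a^2 b) - trace(a^2)   [square of b] = x*y*z - x^2 - y^2 + 2
trace(a b^2) = trace(b) * trace(a b) - trace(a)   [square of b] = y*z - x
trace(b a^3 b) = trace(a) * trace(a b^2 a) - trace(a b^2)   [square of a] = x^2*y*z - x^3 - x*y^2 - y*z + 3*x
trace(b a b a) = trace(b a) * trace(b a) - trace(1)   [split at a repeated b] = z^2 - 2
trace(a b a b a) = trace(a) * trace(b a b a) - trace(b a b)   [square of a] = x*z^2 - y*z - x
trace(b a^3 b a) = trace(a) * trace(a b a b a) - trace(a b a b)   [square of a] = x^2*z^2 - x*y*z - x^2 - z^2 + 2
trace(a b a^-1 b a^2) = trace(b a^3 b) * trace(a) - trace(b a^3 b a)   [inverse elimination on a] = x^3*y*z - x^4 - x^2*y^2 - x^2*z^2 + 4*x^2 + z^2 - 2
trace(b a b^2 a) = trace(b) * trace(a b a b) - trace(a b a)   [square of b] = y*z^2 - x*z - y
trace(b a b^2) = trace(b) * trace(b a b) - trace(b a)   [square of b] = y^2*z - x*y - z
trace(b a^2 b a b) = trace(a) * trace(b a b^2 a) - trace(b a b^2)   [square of a] = x*y*z^2 - x^2*z - y^2*z + z
trace(b a b a b a) = trace(a b) * trace(a b a b) - trace(a^-1 b^-1)   [split at a repeated a] = z^3 - 3*z
trace(b a^2 b a b a) = trace(a) * trace(b a b a b a) - trace(b a b a b)   [square of a] = x*z^3 - y*z^2 - 2*x*z + y
trace(a b a^-1 b a^2 b) = trace(b a^2 b a b) * trace(a) - trace(b a^2 b a b a)   [inverse elimination on a] = x^2*y*z^2 - x^3*z - x*y^2*z - x*z^3 + y*z^2 + 3*x*z - y
trace(b^-1 a b a^-1 b a^2) = trace(a b a^-1 b a^2) * trace(b) - trace(a b a^-1 b a^2 b)   [inverse elimination on b] = x^3*y^2*z - x^4*y - x^2*y^3 - 2*x^2*y*z^2 + x^3*z + x*y^2*z + x*z^3 + 4*x^2*y - 3*x*z - y
trace(a^-1 b a^2 b^-2 a b) = trace(b^-1 a b a^-1 b a^2) * trace(b) - trace(b^-1 a b a^-1 b a^2 b)   [inverse elimination on b] = x^3*y^3*z - x^4*y^2 - x^2*y^4 - 2*x^2*y^2*z^2 + x*y^3*z + x*y*z^3 + x^4 + 5*x^2*y^2 + x^2*z^2 - 3*x*y*z - 4*x^2 - y^2 - z^2 + 2
trace(b^-1 a^-1 b a^2 b^-2 a) = trace(a^-1 b a^2 b^-2 a) * trace(b) - trace(a^-1 b a^2 b^-2 a b)   [inverse elimination on b] = -x^3*y^3*z + x^4*y^2 + x^2*y^4 + 2*x^2*y^2*z^2 - x*y^3*z - x*y*z^3 - x^4 - 4*x^2*y^2 - x^2*z^2 + 2*x*y*z + 4*x^2 + z^2 - 2

-x^3*y^3*z + x^4*y^2 + x^2*y^4 + 2*x^2*y^2*z^2 - x*y^3*z - x*y*z^3 - x^4 - 4*x^2*y^2 - x^2*z^2 + 2*x*y*z + 4*x^2 + z^2 - 2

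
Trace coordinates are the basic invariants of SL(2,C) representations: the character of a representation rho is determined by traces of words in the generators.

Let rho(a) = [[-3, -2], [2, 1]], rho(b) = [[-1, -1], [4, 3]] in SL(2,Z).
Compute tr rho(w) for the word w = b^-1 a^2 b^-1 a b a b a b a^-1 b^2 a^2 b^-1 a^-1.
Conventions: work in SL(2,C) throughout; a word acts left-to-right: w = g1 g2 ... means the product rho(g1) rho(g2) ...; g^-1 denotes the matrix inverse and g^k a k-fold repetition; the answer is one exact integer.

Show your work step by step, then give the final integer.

1082

rho(b^-1) = [[3, 1], [-4, -1]]
... * rho(a) = [[-3, -2], [2, 1]]  ->  [[-7, -5], [10, 7]]
... * rho(a) = [[-3, -2], [2, 1]]  ->  [[11, 9], [-16, -13]]
... * rho(b^-1) = [[3, 1], [-4, -1]]  ->  [[-3, 2], [4, -3]]
... * rho(a) = [[-3, -2], [2, 1]]  ->  [[13, 8], [-18, -11]]
... * rho(b) = [[-1, -1], [4, 3]]  ->  [[19, 11], [-26, -15]]
... * rho(a) = [[-3, -2], [2, 1]]  ->  [[-35, -27], [48, 37]]
... * rho(b) = [[-1, -1], [4, 3]]  ->  [[-73, -46], [100, 63]]
... * rho(a) = [[-3, -2], [2, 1]]  ->  [[127, 100], [-174, -137]]
... * rho(b) = [[-1, -1], [4, 3]]  ->  [[273, 173], [-374, -237]]
... * rho(a^-1) = [[1, 2], [-2, -3]]  ->  [[-73, 27], [100, -37]]
... * rho(b) = [[-1, -1], [4, 3]]  ->  [[181, 154], [-248, -211]]
... * rho(b) = [[-1, -1], [4, 3]]  ->  [[435, 281], [-596, -385]]
... * rho(a) = [[-3, -2], [2, 1]]  ->  [[-743, -589], [1018, 807]]
... * rho(a) = [[-3, -2], [2, 1]]  ->  [[1051, 897], [-1440, -1229]]
... * rho(b^-1) = [[3, 1], [-4, -1]]  ->  [[-435, 154], [596, -211]]
... * rho(a^-1) = [[1, 2], [-2, -3]]  ->  [[-743, -1332], [1018, 1825]]
tr = -743 + 1825 = 1082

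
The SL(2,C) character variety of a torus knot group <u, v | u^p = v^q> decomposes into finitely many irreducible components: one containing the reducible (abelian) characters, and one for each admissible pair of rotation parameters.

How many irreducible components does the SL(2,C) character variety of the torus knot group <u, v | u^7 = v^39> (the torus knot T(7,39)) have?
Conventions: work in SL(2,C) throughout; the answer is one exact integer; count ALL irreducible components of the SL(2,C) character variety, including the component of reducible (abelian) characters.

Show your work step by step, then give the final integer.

For T(7,39): irreducibility forces the central element u^7 = v^39 to one of +I, -I.
On an irreducible component, tr(u) is locked at 2*cos(pi*alpha/7) for some alpha in 1..6, and tr(v) at 2*cos(pi*beta/39) for some beta in 1..38.
u^7 = (-1)^alpha I and v^39 = (-1)^beta I must agree, so alpha and beta have equal parity.
count pairs: odd alpha (3 choices) x odd beta (19), plus even alpha (3) x even beta (19): 3*19 + 3*19 = 114.
Total: 114 irreducible-character components + 1 reducible (abelian) component = 115.

115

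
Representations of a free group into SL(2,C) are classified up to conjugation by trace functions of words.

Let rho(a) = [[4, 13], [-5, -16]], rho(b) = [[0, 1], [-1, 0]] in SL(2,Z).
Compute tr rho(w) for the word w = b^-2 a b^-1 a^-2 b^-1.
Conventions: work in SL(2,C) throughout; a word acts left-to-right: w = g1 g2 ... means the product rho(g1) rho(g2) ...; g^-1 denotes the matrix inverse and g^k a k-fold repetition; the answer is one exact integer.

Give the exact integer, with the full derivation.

-5580

rho(b^-1) = [[0, -1], [1, 0]]
... * rho(b^-1) = [[0, -1], [1, 0]]  ->  [[-1, 0], [0, -1]]
... * rho(a) = [[4, 13], [-5, -16]]  ->  [[-4, -13], [5, 16]]
... * rho(b^-1) = [[0, -1], [1, 0]]  ->  [[-13, 4], [16, -5]]
... * rho(a^-1) = [[-16, -13], [5, 4]]  ->  [[228, 185], [-281, -228]]
... * rho(a^-1) = [[-16, -13], [5, 4]]  ->  [[-2723, -2224], [3356, 2741]]
... * rho(b^-1) = [[0, -1], [1, 0]]  ->  [[-2224, 2723], [2741, -3356]]
tr = -2224 + -3356 = -5580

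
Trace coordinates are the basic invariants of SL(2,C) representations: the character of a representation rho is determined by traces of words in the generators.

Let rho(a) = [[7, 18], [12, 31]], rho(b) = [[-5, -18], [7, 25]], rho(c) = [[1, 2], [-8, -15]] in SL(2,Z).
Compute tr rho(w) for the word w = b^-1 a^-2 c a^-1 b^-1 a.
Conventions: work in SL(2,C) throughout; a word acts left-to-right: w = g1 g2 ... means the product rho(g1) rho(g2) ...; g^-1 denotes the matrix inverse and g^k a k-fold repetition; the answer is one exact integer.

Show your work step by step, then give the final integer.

123502902

rho(b^-1) = [[25, 18], [-7, -5]]
... * rho(a^-1) = [[31, -18], [-12, 7]]  ->  [[559, -324], [-157, 91]]
... * rho(a^-1) = [[31, -18], [-12, 7]]  ->  [[21217, -12330], [-5959, 3463]]
... * rho(c) = [[1, 2], [-8, -15]]  ->  [[119857, 227384], [-33663, -63863]]
... * rho(a^-1) = [[31, -18], [-12, 7]]  ->  [[986959, -565738], [-277197, 158893]]
... * rho(b^-1) = [[25, 18], [-7, -5]]  ->  [[28634141, 20593952], [-8042176, -5784011]]
... * rho(a) = [[7, 18], [12, 31]]  ->  [[447566411, 1153827050], [-125703364, -324063509]]
tr = 447566411 + -324063509 = 123502902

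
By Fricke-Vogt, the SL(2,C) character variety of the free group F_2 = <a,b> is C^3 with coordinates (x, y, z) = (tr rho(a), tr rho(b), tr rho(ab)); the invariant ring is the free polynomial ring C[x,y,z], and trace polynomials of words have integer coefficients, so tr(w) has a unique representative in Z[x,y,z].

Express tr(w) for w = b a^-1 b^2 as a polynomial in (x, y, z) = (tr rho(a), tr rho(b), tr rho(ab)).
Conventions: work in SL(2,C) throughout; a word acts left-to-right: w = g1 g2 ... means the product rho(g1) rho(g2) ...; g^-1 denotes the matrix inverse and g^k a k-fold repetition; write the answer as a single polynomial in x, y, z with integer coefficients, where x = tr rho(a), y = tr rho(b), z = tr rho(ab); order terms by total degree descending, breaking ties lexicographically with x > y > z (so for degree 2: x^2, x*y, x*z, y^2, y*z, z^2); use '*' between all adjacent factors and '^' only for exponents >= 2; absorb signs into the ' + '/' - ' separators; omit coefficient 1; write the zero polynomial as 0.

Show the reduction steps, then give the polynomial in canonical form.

and tr(b^2) = tr(b) * tr(b) - tr(1)   [square of b] = y^2 - 2
tr(b^3) = tr(b) * tr(b^2) - tr(b)   [square of b] = y^3 - 3*y
tr(b a b) = tr(b) * tr(a b) - tr(a)   [square of b] = y*z - x
next, tr(b^3 a) = tr(b) * tr(b a b) - tr(b a)   [square of b] = y^2*z - x*y - z
next, tr(b a^-1 b^2) = tr(b^3) * tr(a) - tr(b^3 a)   [inverse elimination on a] = x*y^3 - y^2*z - 2*x*y + z

x*y^3 - y^2*z - 2*x*y + z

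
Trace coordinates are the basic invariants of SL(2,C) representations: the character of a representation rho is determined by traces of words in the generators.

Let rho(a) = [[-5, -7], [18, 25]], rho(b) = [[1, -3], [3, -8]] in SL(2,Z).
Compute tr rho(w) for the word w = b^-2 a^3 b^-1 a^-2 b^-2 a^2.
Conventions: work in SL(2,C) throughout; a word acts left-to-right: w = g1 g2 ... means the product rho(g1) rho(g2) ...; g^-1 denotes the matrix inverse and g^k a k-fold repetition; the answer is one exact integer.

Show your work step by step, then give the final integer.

rho(b^-1) = [[-8, 3], [-3, 1]]
... * rho(b^-1) = [[-8, 3], [-3, 1]]  ->  [[55, -21], [21, -8]]
... * rho(a) = [[-5, -7], [18, 25]]  ->  [[-653, -910], [-249, -347]]
... * rho(a) = [[-5, -7], [18, 25]]  ->  [[-13115, -18179], [-5001, -6932]]
... * rho(a) = [[-5, -7], [18, 25]]  ->  [[-261647, -362670], [-99771, -138293]]
... * rho(b^-1) = [[-8, 3], [-3, 1]]  ->  [[3181186, -1147611], [1213047, -437606]]
... * rho(a^-1) = [[25, 7], [-18, -5]]  ->  [[100186648, 28006357], [38203083, 10679359]]
... * rho(a^-1) = [[25, 7], [-18, -5]]  ->  [[2000551774, 561274751], [762848613, 214024786]]
... * rho(b^-1) = [[-8, 3], [-3, 1]]  ->  [[-17688238445, 6562930073], [-6744863262, 2502570625]]
... * rho(b^-1) = [[-8, 3], [-3, 1]]  ->  [[121817117341, -46501785262], [46451194221, -17732019161]]
... * rho(a) = [[-5, -7], [18, 25]]  ->  [[-1446117721421, -2015264452937], [-551432316003, -768458838572]]
... * rho(a) = [[-5, -7], [18, 25]]  ->  [[-29044171545761, -40258787273478], [-11075097514281, -15351444752279]]
tr = -29044171545761 + -15351444752279 = -44395616298040

-44395616298040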